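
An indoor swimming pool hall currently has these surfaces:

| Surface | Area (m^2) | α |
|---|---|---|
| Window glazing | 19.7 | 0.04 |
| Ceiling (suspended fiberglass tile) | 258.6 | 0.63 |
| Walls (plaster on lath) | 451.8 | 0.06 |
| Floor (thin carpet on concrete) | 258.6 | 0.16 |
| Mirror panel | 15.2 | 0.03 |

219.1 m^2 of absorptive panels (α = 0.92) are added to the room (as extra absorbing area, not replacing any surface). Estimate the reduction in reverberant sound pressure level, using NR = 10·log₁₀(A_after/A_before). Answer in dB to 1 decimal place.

Summing Sᵢαᵢ: 0.788 + 162.918 + 27.108 + 41.376 + 0.456 → A_before = 232.646 sabins.
Treatment contributes 219.1·0.92 = 201.572 sabins.
New total A_after = 434.218 sabins.
NR = 10·log₁₀(434.218/232.646) = 2.7 dB.

2.7 dB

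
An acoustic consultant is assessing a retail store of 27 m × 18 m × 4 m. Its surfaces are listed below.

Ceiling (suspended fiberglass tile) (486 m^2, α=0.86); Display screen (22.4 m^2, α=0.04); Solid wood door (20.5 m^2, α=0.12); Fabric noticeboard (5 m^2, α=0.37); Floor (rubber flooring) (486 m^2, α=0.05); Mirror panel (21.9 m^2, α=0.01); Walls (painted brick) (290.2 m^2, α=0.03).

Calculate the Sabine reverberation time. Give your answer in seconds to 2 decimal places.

0.69 seconds

A = Σ Sᵢαᵢ = 486×0.86 + 22.4×0.04 + 20.5×0.12 + 5×0.37 + 486×0.05 + 21.9×0.01 + 290.2×0.03 = 456.391 sabins.
Room volume: 1944 m³.
T = 0.161 V/A = 0.161·1944/456.391 = 0.69 s.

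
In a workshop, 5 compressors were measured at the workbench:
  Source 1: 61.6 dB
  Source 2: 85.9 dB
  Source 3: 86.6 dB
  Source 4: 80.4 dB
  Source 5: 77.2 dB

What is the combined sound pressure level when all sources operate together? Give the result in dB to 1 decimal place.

90.0 dB

Converting to relative power and adding: 10^(61.6/10) + 10^(85.9/10) + 10^(86.6/10) + 10^(80.4/10) + 10^(77.2/10) = 1.01e+09.
L_total = 10·log₁₀(1.01e+09) = 90.0 dB.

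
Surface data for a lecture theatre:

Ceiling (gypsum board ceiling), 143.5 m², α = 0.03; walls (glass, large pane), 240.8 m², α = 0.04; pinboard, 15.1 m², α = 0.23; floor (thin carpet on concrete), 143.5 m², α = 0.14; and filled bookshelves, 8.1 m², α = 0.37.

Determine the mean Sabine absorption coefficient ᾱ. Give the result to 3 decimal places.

0.073

Total surface area S = 551.0 m².
Weighted sum Σ Sα = 40.497.
ᾱ = A/S = 0.073.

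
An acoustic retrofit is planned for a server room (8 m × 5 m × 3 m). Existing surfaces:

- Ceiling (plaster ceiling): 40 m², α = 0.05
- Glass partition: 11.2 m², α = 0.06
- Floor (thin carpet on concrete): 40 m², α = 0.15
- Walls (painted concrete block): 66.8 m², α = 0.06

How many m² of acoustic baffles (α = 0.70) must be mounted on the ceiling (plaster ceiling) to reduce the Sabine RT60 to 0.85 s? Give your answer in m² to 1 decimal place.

15.5

Summing Sᵢαᵢ: 2.000 + 0.672 + 6.000 + 4.008 → A₁ = 12.680 sabins.
V = 120 m³. Target absorption A₂ = 0.161 × 120 / 0.85 = 22.729 sabins.
ΔA needed = 22.729 − 12.680 = 10.049 sabins.
Each m² of panel replacing the ceiling (plaster ceiling) adds (0.70 − 0.05) = 0.65 sabins.
Panel area = 10.049 / 0.65 = 15.5 m².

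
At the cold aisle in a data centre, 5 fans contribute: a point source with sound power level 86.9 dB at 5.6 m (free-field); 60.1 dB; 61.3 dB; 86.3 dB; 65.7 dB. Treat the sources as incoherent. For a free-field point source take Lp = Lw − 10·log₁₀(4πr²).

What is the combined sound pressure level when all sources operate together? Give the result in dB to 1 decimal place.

Source at 5.6 m: Lp = 86.9 − 10·log₁₀(4π·5.6²) = 86.9 − 10·log₁₀(394.081) = 60.9 dB.
Sum in the linear (power) domain: Σ 10^(Lᵢ/10) = 10^(60.9/10) + 10^(60.1/10) + 10^(61.3/10) + 10^(86.3/10) + 10^(65.7/10) = 4.339e+08.
L_total = 10·log₁₀(4.339e+08) = 86.4 dB.

86.4 dB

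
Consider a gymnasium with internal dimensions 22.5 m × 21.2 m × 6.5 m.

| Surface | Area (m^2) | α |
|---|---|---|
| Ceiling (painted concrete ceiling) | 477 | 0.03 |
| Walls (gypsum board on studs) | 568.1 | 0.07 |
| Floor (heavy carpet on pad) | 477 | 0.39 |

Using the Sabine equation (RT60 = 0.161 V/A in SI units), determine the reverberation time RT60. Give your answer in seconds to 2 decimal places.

Summing Sᵢαᵢ: 14.310 + 39.767 + 186.030 → A = 240.107 sabins.
V = 22.5·21.2·6.5 = 3100.5 m³.
Sabine: RT60 = 0.161 × 3100.5 / 240.107 = 2.08 s.

2.08 sec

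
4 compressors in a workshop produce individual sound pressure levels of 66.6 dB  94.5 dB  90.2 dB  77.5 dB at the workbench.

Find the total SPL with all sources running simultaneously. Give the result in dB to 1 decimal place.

95.9 dB

Σ 10^(Lᵢ/10) = 3.926e+09.
L_total = 10·log₁₀(3.926e+09) = 95.9 dB.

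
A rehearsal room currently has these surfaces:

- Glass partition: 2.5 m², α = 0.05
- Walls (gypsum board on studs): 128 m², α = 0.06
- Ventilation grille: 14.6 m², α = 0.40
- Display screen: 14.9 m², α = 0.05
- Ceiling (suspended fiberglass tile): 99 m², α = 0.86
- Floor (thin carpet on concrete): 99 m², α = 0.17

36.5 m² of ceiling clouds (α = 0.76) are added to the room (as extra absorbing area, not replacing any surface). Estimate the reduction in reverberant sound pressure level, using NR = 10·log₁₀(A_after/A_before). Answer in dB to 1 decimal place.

Equivalent absorption area: A_before = 2.5*0.05 + 128*0.06 + 14.6*0.40 + 14.9*0.05 + 99*0.86 + 99*0.17 = 116.360 m².
Added absorption = 36.5 × 0.76 = 27.740 sabins.
A_after = 116.360 + 27.740 = 144.100 sabins.
Reduction = 10 log₁₀(A_after/A_before) = 10 log₁₀(1.2384) = 0.9 dB.

0.9 dB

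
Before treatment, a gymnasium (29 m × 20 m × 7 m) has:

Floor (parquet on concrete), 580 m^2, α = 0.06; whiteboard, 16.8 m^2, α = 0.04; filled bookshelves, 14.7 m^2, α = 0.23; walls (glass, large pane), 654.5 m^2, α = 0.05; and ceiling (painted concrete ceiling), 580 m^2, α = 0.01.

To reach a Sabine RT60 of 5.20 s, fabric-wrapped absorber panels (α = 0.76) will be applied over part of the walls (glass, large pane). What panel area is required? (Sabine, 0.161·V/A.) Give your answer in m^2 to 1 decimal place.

68.1

A₁ = Σ Sᵢαᵢ = 580*0.06 + 16.8*0.04 + 14.7*0.23 + 654.5*0.05 + 580*0.01 = 77.378 sabins.
Required A₂ = 0.161·4060/5.20 = 125.704 sabins.
ΔA needed = 125.704 − 77.378 = 48.326 sabins.
Each m^2 of panel replacing the walls (glass, large pane) adds (0.76 − 0.05) = 0.71 sabins.
Area = ΔA/Δα = 48.326/0.71 = 68.1 m^2.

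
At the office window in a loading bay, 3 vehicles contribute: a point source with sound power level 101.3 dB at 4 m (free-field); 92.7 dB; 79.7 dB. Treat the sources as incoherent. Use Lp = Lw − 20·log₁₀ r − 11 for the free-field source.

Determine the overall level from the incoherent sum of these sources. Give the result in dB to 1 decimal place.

Source at 4 m: Lp = 101.3 − 20·log₁₀(4) − 11 = 78.3 dB.
Σ 10^(Lᵢ/10) = 2.023e+09.
Combined level = 10 log₁₀(2.023e+09) = 93.1 dB.

93.1 dB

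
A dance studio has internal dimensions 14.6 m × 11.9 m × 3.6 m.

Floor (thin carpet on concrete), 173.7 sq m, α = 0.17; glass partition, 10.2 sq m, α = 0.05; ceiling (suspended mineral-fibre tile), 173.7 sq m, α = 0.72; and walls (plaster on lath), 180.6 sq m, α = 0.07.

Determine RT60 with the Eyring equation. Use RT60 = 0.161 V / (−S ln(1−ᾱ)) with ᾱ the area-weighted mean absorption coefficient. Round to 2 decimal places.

Total surface area S = 173.7 + 10.2 + 173.7 + 180.6 = 538.2 sq m.
Σ(Sᵢαᵢ) = 173.7·0.17 + 10.2·0.05 + 173.7·0.72 + 180.6·0.07 = 167.745.
ᾱ = 167.745 / 538.2 = 0.3117.
−S·ln(1−ᾱ) = −538.2 × ln(1 − 0.3117) = 201.034.
V = 14.6 × 11.9 × 3.6 = 625.464 m³.
RT60 = 0.161 × 625.464 / 201.034 = 0.50 s.

0.50 seconds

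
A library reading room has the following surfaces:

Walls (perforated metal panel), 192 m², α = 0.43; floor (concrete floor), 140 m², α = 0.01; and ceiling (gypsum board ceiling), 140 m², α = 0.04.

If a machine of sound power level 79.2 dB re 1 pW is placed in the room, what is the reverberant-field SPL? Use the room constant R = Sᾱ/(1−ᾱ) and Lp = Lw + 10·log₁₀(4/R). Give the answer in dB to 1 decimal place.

Σ(Sᵢαᵢ) = 192·0.43 + 140·0.01 + 140·0.04 = 89.560; total area S = 472.0 m².
ᾱ = 89.560/472.0 = 0.1897; R = Sᾱ/(1−ᾱ) = 89.560/(1−0.1897) = 110.527 m².
Lp = 79.2 + 10·log₁₀(4/110.527) = 79.2 + (-14.41) = 64.8 dB.

64.8 dB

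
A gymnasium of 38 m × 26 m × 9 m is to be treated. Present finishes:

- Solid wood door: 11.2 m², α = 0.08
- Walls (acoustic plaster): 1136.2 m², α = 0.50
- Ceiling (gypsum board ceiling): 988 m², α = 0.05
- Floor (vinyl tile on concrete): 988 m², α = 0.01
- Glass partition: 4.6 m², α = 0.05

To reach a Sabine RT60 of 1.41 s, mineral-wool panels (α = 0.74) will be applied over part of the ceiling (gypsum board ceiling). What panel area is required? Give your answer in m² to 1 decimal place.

Total absorption A₁ = 11.2×0.08 + 1136.2×0.50 + 988×0.05 + 988×0.01 + 4.6×0.05
  = 0.896 + 568.100 + 49.400 + 9.880 + 0.230 = 628.506 m² sabins.
Required A₂ = 0.161·8892/1.41 = 1015.328 sabins.
Absorption to add: 1015.328 − 628.506 = 386.822 sabins.
Net gain per m²: Δα = 0.74 − 0.05 = 0.69.
Panel area = 386.822 / 0.69 = 560.6 m².

560.6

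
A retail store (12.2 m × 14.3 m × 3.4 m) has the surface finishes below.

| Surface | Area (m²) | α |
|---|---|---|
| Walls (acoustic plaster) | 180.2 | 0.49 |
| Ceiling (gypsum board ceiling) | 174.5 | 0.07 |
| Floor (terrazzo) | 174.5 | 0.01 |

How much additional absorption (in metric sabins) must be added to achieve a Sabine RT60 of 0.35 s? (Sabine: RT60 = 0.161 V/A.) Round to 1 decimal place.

170.6 sabins

Equivalent absorption area: A₁ = 180.2·0.49 + 174.5·0.07 + 174.5·0.01 = 102.258 m².
For T = 0.35 s, need A₂ = 0.161·V/T = 0.161·593.164/0.35 = 272.855 sabins.
Additional absorption ΔA = 272.855 − 102.258 = 170.6 sabins.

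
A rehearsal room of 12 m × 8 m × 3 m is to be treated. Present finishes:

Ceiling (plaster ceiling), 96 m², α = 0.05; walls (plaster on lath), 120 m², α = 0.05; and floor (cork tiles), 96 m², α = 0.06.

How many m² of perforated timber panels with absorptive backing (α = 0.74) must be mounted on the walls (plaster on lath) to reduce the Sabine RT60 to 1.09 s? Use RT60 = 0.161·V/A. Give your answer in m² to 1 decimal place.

A₁ = Σ Sᵢαᵢ = 96*0.05 + 120*0.05 + 96*0.06 = 16.560 sabins.
Required A₂ = 0.161·288/1.09 = 42.539 sabins.
ΔA needed = 42.539 − 16.560 = 25.979 sabins.
Net gain per m²: Δα = 0.74 − 0.05 = 0.69.
Area = ΔA/Δα = 25.979/0.69 = 37.7 m².

37.7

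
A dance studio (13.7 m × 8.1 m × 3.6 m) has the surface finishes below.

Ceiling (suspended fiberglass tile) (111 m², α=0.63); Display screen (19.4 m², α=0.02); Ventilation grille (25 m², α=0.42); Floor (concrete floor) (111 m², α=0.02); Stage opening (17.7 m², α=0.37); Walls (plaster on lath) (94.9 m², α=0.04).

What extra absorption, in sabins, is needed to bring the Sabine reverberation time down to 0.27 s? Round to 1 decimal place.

Equivalent absorption area: A₁ = 111·0.63 + 19.4·0.02 + 25·0.42 + 111·0.02 + 17.7·0.37 + 94.9·0.04 = 93.383 m².
For T = 0.27 s, need A₂ = 0.161·V/T = 0.161·399.492/0.27 = 238.216 sabins.
ΔA = A₂ − A₁ = 238.216 − 93.383 = 144.8 sabins.

144.8 sabins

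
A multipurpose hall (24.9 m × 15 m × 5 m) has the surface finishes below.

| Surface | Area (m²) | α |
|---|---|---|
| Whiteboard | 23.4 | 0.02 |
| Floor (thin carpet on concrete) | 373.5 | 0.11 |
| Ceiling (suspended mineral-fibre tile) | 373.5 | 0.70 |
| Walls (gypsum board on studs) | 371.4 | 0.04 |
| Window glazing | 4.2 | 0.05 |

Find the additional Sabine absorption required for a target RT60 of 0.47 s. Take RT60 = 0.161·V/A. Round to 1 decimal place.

Summing Sᵢαᵢ: 0.468 + 41.085 + 261.450 + 14.856 + 0.210 → A₁ = 318.069 sabins.
For T = 0.47 s, need A₂ = 0.161·V/T = 0.161·1867.5/0.47 = 639.718 sabins.
ΔA = A₂ − A₁ = 639.718 − 318.069 = 321.6 sabins.

321.6 sabins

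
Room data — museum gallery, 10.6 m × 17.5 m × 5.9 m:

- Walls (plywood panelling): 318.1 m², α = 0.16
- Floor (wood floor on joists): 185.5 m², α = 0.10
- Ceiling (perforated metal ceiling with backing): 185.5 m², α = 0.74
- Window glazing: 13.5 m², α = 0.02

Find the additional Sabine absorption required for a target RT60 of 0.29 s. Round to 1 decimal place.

400.6 sabins

Equivalent absorption area: A₁ = 318.1×0.16 + 185.5×0.10 + 185.5×0.74 + 13.5×0.02 = 206.986 m².
Target A₂ = 0.161·1094.45/0.29 = 607.608 sabins (V = 1094.45 m³).
Additional absorption ΔA = 607.608 − 206.986 = 400.6 sabins.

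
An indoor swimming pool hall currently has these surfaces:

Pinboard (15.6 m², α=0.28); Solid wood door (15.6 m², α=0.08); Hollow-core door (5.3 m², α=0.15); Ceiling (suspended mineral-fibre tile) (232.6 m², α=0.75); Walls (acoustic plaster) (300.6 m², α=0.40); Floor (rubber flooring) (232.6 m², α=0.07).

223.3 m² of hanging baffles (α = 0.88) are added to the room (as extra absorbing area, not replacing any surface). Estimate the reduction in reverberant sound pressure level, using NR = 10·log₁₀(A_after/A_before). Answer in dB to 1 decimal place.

Equivalent absorption area: A_before = 15.6×0.28 + 15.6×0.08 + 5.3×0.15 + 232.6×0.75 + 300.6×0.40 + 232.6×0.07 = 317.383 m².
Added absorption = 223.3 × 0.88 = 196.504 sabins.
New total A_after = 513.887 sabins.
NR = 10·log₁₀(513.887/317.383) = 2.1 dB.

2.1 dB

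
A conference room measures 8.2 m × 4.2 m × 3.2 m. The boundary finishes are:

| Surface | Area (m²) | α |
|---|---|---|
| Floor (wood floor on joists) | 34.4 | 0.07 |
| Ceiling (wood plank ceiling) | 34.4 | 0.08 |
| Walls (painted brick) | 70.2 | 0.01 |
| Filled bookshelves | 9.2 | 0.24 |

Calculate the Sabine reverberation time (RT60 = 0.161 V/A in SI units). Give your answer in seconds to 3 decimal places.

2.199 sec

Equivalent absorption area: A = 34.4×0.07 + 34.4×0.08 + 70.2×0.01 + 9.2×0.24 = 8.070 m².
V = 8.2·4.2·3.2 = 110.208 m³.
RT60 = 0.161 · V / A = 0.161 × 110.208 / 8.070 = 2.199 s.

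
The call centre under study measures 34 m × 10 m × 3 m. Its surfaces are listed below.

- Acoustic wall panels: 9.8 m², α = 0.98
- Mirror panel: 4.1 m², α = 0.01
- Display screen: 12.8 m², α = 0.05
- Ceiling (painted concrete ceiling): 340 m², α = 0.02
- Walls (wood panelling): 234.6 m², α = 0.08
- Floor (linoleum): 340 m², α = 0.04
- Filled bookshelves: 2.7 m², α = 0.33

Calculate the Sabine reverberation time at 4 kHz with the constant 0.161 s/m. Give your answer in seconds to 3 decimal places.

Summing Sᵢαᵢ: 9.604 + 0.041 + 0.640 + 6.800 + 18.768 + 13.600 + 0.891 → A = 50.344 sabins.
Volume V = 34 × 10 × 3 = 1020 m³.
RT60 = 0.161 · V / A = 0.161 × 1020 / 50.344 = 3.262 s.

3.262 s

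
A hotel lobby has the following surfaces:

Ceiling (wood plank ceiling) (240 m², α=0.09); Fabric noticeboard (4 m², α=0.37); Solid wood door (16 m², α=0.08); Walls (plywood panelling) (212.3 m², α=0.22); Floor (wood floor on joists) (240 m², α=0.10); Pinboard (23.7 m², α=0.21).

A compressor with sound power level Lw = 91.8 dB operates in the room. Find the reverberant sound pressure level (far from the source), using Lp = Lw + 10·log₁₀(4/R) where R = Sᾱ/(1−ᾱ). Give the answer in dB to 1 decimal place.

Σ(Sᵢαᵢ) = 240×0.09 + 4×0.37 + 16×0.08 + 212.3×0.22 + 240×0.10 + 23.7×0.21 = 100.043; total area S = 736.0 m².
ᾱ = 0.1359, so room constant R = A/(1−ᾱ) = 115.777 m².
Lp = 91.8 + 10·log₁₀(4/115.777) = 91.8 + (-14.62) = 77.2 dB.

77.2 dB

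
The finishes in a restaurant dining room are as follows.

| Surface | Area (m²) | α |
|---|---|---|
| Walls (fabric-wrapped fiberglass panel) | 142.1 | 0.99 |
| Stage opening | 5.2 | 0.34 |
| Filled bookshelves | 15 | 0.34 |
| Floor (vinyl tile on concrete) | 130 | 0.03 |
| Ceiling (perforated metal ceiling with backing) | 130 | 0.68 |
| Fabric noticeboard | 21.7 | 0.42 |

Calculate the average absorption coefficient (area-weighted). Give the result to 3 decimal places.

Total surface area S = 444.0 m².
Σ(Sᵢαᵢ) = 142.1×0.99 + 5.2×0.34 + 15×0.34 + 130×0.03 + 130×0.68 + 21.7×0.42 = 248.961.
ᾱ = 248.961 / 444.0 = 0.561.

0.561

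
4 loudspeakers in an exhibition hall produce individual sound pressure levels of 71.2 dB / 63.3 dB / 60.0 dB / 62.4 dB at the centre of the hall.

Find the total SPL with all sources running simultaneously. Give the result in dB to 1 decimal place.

72.6 dB

Sum in the linear (power) domain: Σ 10^(Lᵢ/10) = 10^(71.2/10) + 10^(63.3/10) + 10^(60.0/10) + 10^(62.4/10) = 1.806e+07.
Back to dB: 10·log₁₀ Σ = 72.6 dB.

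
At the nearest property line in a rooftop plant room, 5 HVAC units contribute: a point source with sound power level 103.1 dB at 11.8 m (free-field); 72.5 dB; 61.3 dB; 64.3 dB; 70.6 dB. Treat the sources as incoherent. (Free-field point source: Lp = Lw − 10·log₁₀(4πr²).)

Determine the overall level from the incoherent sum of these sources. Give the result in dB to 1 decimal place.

Source at 11.8 m: Lp = 103.1 − 10·log₁₀(4π·11.8²) = 103.1 − 10·log₁₀(1749.741) = 70.7 dB.
Sum in the linear (power) domain: Σ 10^(Lᵢ/10) = 10^(70.7/10) + 10^(72.5/10) + 10^(61.3/10) + 10^(64.3/10) + 10^(70.6/10) = 4.505e+07.
Back to dB: 10·log₁₀ Σ = 76.5 dB.

76.5 dB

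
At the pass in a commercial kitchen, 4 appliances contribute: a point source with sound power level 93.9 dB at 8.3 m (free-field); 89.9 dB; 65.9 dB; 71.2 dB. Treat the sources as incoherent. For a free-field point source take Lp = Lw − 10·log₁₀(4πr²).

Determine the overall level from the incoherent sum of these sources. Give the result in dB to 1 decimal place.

Source at 8.3 m: Lp = 93.9 − 10·log₁₀(4π·8.3²) = 93.9 − 10·log₁₀(865.697) = 64.5 dB.
Converting to relative power and adding: 10^(64.5/10) + 10^(89.9/10) + 10^(65.9/10) + 10^(71.2/10) = 9.971e+08.
L_total = 10·log₁₀(9.971e+08) = 90.0 dB.

90.0 dB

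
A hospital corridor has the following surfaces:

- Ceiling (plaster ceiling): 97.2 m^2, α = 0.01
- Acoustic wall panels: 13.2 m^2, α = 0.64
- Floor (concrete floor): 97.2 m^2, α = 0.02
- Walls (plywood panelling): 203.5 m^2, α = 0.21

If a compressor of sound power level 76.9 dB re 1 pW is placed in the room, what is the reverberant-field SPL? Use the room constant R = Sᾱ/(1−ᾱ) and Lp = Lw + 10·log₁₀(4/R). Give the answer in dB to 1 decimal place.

65.0 dB

A = 54.099 sabins; S = 411.1 m^2.
ᾱ = 0.1316, so room constant R = A/(1−ᾱ) = 62.297 m^2.
Lp = 76.9 + 10·log₁₀(4/62.297) = 76.9 + (-11.92) = 65.0 dB.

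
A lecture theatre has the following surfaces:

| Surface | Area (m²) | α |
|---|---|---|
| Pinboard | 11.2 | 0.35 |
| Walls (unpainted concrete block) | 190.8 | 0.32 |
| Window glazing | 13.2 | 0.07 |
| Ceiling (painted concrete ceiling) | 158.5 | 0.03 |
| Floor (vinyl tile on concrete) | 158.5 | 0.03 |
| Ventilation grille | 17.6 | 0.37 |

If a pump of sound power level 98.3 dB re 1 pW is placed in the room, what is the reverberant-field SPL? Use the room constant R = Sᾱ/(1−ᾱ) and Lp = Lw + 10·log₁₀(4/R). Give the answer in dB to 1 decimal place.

A = 81.922 sabins; S = 549.8 m².
ᾱ = 81.922/549.8 = 0.1490; R = Sᾱ/(1−ᾱ) = 81.922/(1−0.1490) = 96.266 m².
Lp = 98.3 + 10·log₁₀(4/96.266) = 98.3 + (-13.81) = 84.5 dB.

84.5 dB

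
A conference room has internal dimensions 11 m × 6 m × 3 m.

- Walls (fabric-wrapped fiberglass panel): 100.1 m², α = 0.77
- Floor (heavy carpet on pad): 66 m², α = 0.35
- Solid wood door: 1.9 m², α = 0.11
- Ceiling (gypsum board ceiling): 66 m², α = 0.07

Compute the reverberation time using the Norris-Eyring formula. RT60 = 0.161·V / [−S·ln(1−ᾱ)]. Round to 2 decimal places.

S = Σ Sᵢ = 234.0 m².
Σ(Sᵢαᵢ) = 100.1×0.77 + 66×0.35 + 1.9×0.11 + 66×0.07 = 105.006.
ᾱ = 105.006 / 234.0 = 0.4487.
Eyring denominator: −S ln(1−ᾱ) = 139.341.
V = 11 × 6 × 3 = 198 m³.
T = 0.161·V/[−S·ln(1−ᾱ)] = 0.161·198/139.341 = 0.23 s.

0.23 seconds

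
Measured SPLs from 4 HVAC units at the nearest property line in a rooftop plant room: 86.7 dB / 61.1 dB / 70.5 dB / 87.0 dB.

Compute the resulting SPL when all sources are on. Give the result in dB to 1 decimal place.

Sum in the linear (power) domain: Σ 10^(Lᵢ/10) = 10^(86.7/10) + 10^(61.1/10) + 10^(70.5/10) + 10^(87.0/10) = 9.814e+08.
Back to dB: 10·log₁₀ Σ = 89.9 dB.

89.9 dB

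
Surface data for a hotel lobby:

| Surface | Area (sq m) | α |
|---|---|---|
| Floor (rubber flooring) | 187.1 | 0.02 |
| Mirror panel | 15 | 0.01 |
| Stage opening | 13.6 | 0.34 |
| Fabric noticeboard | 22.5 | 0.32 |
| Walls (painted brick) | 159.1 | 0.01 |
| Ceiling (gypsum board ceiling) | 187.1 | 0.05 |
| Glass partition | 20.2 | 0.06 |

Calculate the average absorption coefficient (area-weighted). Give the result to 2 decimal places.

Total surface area S = 604.6 sq m.
Weighted sum Σ Sα = 27.874.
ᾱ = A/S = 0.05.

0.05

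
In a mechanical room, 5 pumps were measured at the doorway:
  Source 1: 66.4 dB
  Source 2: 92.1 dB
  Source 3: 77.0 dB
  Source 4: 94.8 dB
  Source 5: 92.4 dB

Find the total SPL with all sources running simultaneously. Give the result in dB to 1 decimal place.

Σ 10^(Lᵢ/10) = 6.434e+09.
Combined level = 10 log₁₀(6.434e+09) = 98.1 dB.

98.1 dB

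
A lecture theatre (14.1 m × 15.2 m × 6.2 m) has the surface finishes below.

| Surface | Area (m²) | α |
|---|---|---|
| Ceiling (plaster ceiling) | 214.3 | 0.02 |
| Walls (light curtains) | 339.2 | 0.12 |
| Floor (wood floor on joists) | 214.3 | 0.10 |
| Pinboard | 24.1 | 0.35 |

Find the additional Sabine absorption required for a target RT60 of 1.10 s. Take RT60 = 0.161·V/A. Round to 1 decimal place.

119.6 sabins

A₁ = Σ Sᵢαᵢ = 214.3·0.02 + 339.2·0.12 + 214.3·0.10 + 24.1·0.35 = 74.855 sabins.
Target A₂ = 0.161·1328.784/1.10 = 194.486 sabins (V = 1328.784 m³).
ΔA = A₂ − A₁ = 194.486 − 74.855 = 119.6 sabins.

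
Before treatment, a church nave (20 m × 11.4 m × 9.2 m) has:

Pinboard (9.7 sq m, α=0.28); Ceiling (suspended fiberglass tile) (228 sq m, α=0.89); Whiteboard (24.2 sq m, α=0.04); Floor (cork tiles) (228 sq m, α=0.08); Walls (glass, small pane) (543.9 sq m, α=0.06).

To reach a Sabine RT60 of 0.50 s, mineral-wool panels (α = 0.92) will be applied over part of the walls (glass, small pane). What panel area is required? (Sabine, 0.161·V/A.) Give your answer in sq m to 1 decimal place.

486.0

Equivalent absorption area: A₁ = 9.7·0.28 + 228·0.89 + 24.2·0.04 + 228·0.08 + 543.9·0.06 = 257.478 sq m.
V = 2097.6 m³. Target absorption A₂ = 0.161 × 2097.6 / 0.50 = 675.427 sabins.
ΔA needed = 675.427 − 257.478 = 417.949 sabins.
Each sq m of panel replacing the walls (glass, small pane) adds (0.92 − 0.06) = 0.86 sabins.
Panel area = 417.949 / 0.86 = 486.0 sq m.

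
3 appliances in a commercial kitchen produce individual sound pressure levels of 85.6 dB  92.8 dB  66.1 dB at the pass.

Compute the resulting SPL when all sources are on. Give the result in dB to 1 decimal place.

Sum in the linear (power) domain: Σ 10^(Lᵢ/10) = 10^(85.6/10) + 10^(92.8/10) + 10^(66.1/10) = 2.273e+09.
Back to dB: 10·log₁₀ Σ = 93.6 dB.

93.6 dB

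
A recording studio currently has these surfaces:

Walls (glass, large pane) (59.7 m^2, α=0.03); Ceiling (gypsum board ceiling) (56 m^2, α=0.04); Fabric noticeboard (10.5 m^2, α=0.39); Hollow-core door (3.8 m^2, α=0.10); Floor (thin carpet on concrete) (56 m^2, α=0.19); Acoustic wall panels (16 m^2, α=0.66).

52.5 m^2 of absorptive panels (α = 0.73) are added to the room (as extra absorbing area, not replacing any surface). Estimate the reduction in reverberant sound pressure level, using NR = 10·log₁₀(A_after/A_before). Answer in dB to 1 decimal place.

Summing Sᵢαᵢ: 1.791 + 2.240 + 4.095 + 0.380 + 10.640 + 10.560 → A_before = 29.706 sabins.
Treatment contributes 52.5·0.73 = 38.325 sabins.
New total A_after = 68.031 sabins.
NR = 10·log₁₀(68.031/29.706) = 3.6 dB.

3.6 dB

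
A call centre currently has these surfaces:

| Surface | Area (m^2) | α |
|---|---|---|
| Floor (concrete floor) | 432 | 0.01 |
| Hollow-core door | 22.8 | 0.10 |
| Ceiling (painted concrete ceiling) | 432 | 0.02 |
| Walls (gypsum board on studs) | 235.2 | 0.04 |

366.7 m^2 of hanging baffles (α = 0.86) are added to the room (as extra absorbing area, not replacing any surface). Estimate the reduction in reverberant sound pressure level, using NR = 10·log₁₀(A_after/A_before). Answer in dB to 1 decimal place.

11.4 dB

A_before = Σ Sᵢαᵢ = 432*0.01 + 22.8*0.10 + 432*0.02 + 235.2*0.04 = 24.648 sabins.
Added absorption = 366.7 × 0.86 = 315.362 sabins.
A_after = 24.648 + 315.362 = 340.010 sabins.
Reduction = 10 log₁₀(A_after/A_before) = 10 log₁₀(13.7946) = 11.4 dB.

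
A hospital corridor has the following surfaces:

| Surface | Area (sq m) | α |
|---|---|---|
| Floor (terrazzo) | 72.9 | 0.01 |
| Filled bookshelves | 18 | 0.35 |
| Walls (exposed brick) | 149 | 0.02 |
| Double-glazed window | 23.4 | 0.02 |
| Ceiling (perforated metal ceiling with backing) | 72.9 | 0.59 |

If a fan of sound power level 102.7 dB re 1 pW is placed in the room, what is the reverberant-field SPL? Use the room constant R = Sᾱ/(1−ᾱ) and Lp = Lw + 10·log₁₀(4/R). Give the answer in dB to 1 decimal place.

90.7 dB

A = 53.488 sabins; S = 336.2 sq m.
ᾱ = 0.1591, so room constant R = A/(1−ᾱ) = 63.608 sq m.
Lp = Lw + 10 log₁₀(4/R) = 102.7 -12.01 = 90.7 dB.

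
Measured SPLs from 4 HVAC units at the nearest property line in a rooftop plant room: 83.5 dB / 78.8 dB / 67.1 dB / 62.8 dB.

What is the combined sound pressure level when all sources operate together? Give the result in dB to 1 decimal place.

Σ 10^(Lᵢ/10) = 3.068e+08.
L_total = 10·log₁₀(3.068e+08) = 84.9 dB.

84.9 dB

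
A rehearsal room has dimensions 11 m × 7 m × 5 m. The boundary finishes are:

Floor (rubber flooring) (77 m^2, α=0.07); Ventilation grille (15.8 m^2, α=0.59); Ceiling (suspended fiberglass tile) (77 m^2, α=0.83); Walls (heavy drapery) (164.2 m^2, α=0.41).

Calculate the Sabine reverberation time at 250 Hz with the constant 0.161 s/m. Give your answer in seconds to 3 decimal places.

Equivalent absorption area: A = 77·0.07 + 15.8·0.59 + 77·0.83 + 164.2·0.41 = 145.944 m^2.
V = 11·7·5 = 385 m³.
T = 0.161 V/A = 0.161·385/145.944 = 0.425 s.

0.425 seconds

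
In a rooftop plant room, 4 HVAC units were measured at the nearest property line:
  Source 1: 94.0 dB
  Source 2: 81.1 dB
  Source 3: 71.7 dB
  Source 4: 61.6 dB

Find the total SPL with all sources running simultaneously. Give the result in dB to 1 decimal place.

Converting to relative power and adding: 10^(94.0/10) + 10^(81.1/10) + 10^(71.7/10) + 10^(61.6/10) = 2.657e+09.
Combined level = 10 log₁₀(2.657e+09) = 94.2 dB.

94.2 dB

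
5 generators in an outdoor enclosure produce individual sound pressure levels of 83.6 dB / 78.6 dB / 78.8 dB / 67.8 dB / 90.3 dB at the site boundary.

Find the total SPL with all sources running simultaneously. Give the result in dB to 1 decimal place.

Σ 10^(Lᵢ/10) = 1.455e+09.
Combined level = 10 log₁₀(1.455e+09) = 91.6 dB.

91.6 dB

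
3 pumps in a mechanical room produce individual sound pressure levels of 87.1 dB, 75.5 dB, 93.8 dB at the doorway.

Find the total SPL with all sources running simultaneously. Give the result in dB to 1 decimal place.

94.7 dB

Converting to relative power and adding: 10^(87.1/10) + 10^(75.5/10) + 10^(93.8/10) = 2.947e+09.
Combined level = 10 log₁₀(2.947e+09) = 94.7 dB.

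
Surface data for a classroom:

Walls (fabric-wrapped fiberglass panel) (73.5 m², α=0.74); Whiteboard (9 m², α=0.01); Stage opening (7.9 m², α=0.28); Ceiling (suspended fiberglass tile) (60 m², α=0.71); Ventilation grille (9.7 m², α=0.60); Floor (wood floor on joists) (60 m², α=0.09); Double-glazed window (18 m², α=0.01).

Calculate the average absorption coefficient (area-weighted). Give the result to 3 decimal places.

0.465

S = Σ Sᵢ = 73.5 + 9 + 7.9 + 60 + 9.7 + 60 + 18 = 238.1 m².
A = 73.5*0.74 + 9*0.01 + 7.9*0.28 + 60*0.71 + 9.7*0.60 + 60*0.09 + 18*0.01 = 110.692 sabins.
ᾱ = 110.692 / 238.1 = 0.465.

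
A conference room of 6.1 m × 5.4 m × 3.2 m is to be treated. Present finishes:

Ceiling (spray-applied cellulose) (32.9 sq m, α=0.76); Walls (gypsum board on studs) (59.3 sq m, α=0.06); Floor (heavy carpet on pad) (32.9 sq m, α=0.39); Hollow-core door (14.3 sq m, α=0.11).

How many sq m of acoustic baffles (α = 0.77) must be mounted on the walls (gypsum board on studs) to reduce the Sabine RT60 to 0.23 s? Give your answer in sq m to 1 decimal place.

43.4

Total absorption A₁ = 32.9*0.76 + 59.3*0.06 + 32.9*0.39 + 14.3*0.11
  = 25.004 + 3.558 + 12.831 + 1.573 = 42.966 sq m sabins.
Required A₂ = 0.161·105.408/0.23 = 73.786 sabins.
Absorption to add: 73.786 − 42.966 = 30.820 sabins.
Net gain per sq m: Δα = 0.77 − 0.06 = 0.71.
Area = ΔA/Δα = 30.820/0.71 = 43.4 sq m.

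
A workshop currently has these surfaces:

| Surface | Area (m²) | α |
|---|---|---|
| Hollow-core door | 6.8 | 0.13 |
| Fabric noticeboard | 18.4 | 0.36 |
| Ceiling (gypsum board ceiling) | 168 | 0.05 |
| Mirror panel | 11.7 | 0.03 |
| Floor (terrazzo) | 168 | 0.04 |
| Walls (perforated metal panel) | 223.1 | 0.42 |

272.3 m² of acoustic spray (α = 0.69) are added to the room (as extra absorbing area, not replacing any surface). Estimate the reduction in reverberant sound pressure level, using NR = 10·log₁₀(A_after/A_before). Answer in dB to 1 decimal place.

Equivalent absorption area: A_before = 6.8×0.13 + 18.4×0.36 + 168×0.05 + 11.7×0.03 + 168×0.04 + 223.1×0.42 = 116.681 m².
Treatment contributes 272.3·0.69 = 187.887 sabins.
New total A_after = 304.568 sabins.
Reduction = 10 log₁₀(A_after/A_before) = 10 log₁₀(2.6103) = 4.2 dB.

4.2 dB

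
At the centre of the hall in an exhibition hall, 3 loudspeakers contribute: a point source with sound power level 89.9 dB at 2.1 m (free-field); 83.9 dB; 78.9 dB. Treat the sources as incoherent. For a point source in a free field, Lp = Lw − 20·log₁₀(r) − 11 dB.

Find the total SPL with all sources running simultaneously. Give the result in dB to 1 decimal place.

Source at 2.1 m: Lp = 89.9 − 20·log₁₀(2.1) − 11 = 72.5 dB.
Σ 10^(Lᵢ/10) = 3.409e+08.
L_total = 10·log₁₀(3.409e+08) = 85.3 dB.

85.3 dB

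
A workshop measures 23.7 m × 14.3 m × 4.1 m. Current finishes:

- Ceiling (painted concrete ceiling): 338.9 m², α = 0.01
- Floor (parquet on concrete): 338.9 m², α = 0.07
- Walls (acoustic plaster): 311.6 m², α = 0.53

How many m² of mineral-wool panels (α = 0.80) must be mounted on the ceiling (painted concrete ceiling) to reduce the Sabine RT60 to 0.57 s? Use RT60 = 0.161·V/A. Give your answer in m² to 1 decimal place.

253.4

Equivalent absorption area: A₁ = 338.9·0.01 + 338.9·0.07 + 311.6·0.53 = 192.260 m².
V = 1389.531 m³. Target absorption A₂ = 0.161 × 1389.531 / 0.57 = 392.482 sabins.
Absorption to add: 392.482 − 192.260 = 200.222 sabins.
Each m² of panel replacing the ceiling (painted concrete ceiling) adds (0.80 − 0.01) = 0.79 sabins.
Panel area = 200.222 / 0.79 = 253.4 m².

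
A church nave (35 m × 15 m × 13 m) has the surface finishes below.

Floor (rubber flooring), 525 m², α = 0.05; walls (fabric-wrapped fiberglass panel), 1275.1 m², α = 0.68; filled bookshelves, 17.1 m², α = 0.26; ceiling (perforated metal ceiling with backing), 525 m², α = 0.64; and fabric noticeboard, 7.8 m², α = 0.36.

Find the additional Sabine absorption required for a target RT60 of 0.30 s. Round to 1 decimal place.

2426.2 sabins

Total absorption A₁ = 525*0.05 + 1275.1*0.68 + 17.1*0.26 + 525*0.64 + 7.8*0.36
  = 26.250 + 867.068 + 4.446 + 336.000 + 2.808 = 1236.572 m² sabins.
V = 6825 m³. Required absorption A₂ = 0.161 × 6825 / 0.30 = 3662.750 sabins.
Shortfall: 3662.750 − 1236.572 = 2426.2 sabins.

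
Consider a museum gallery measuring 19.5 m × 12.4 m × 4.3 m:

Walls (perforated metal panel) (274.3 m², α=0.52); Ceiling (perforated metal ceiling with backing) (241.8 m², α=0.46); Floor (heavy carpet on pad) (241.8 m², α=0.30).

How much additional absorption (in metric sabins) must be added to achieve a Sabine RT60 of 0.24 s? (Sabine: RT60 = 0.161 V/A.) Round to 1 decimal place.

Total absorption A₁ = 274.3×0.52 + 241.8×0.46 + 241.8×0.30
  = 142.636 + 111.228 + 72.540 = 326.404 m² sabins.
V = 1039.74 m³. Required absorption A₂ = 0.161 × 1039.74 / 0.24 = 697.492 sabins.
Additional absorption ΔA = 697.492 − 326.404 = 371.1 sabins.

371.1 sabins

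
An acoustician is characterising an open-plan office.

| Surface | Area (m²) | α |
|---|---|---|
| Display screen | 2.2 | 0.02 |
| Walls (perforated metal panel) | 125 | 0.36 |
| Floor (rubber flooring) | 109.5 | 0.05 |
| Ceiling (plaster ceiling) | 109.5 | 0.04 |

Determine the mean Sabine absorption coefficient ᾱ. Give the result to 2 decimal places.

S = Σ Sᵢ = 2.2 + 125 + 109.5 + 109.5 = 346.2 m².
A = 2.2*0.02 + 125*0.36 + 109.5*0.05 + 109.5*0.04 = 54.899 sabins.
ᾱ = 54.899 / 346.2 = 0.16.

0.16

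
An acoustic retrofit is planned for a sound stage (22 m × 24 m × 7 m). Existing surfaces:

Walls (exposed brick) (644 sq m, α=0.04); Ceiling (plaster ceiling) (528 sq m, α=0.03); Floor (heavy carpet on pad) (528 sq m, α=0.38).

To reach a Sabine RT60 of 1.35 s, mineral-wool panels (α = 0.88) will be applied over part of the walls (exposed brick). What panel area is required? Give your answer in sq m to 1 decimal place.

236.4

Summing Sᵢαᵢ: 25.760 + 15.840 + 200.640 → A₁ = 242.240 sabins.
Required A₂ = 0.161·3696/1.35 = 440.782 sabins.
ΔA needed = 440.782 − 242.240 = 198.542 sabins.
Net gain per sq m: Δα = 0.88 − 0.04 = 0.84.
Area = ΔA/Δα = 198.542/0.84 = 236.4 sq m.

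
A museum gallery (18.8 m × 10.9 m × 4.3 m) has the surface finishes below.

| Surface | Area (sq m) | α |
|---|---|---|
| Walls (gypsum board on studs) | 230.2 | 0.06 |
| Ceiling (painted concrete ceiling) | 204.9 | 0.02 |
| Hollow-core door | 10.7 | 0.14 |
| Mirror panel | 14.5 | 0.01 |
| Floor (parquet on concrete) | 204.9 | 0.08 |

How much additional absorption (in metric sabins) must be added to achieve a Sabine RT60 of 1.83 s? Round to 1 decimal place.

41.6 sabins

Total absorption A₁ = 230.2×0.06 + 204.9×0.02 + 10.7×0.14 + 14.5×0.01 + 204.9×0.08
  = 13.812 + 4.098 + 1.498 + 0.145 + 16.392 = 35.945 sq m sabins.
V = 881.156 m³. Required absorption A₂ = 0.161 × 881.156 / 1.83 = 77.522 sabins.
ΔA = A₂ − A₁ = 77.522 − 35.945 = 41.6 sabins.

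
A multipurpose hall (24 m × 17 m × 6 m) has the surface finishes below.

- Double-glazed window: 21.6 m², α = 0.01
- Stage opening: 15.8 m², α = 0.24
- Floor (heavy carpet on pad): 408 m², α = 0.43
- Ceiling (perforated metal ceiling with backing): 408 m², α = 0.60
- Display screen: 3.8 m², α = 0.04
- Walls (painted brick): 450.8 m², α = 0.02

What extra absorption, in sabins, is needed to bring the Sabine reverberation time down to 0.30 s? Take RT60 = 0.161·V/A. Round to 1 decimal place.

Total absorption A₁ = 21.6×0.01 + 15.8×0.24 + 408×0.43 + 408×0.60 + 3.8×0.04 + 450.8×0.02
  = 0.216 + 3.792 + 175.440 + 244.800 + 0.152 + 9.016 = 433.416 m² sabins.
For T = 0.30 s, need A₂ = 0.161·V/T = 0.161·2448/0.30 = 1313.760 sabins.
Additional absorption ΔA = 1313.760 − 433.416 = 880.3 sabins.

880.3 sabins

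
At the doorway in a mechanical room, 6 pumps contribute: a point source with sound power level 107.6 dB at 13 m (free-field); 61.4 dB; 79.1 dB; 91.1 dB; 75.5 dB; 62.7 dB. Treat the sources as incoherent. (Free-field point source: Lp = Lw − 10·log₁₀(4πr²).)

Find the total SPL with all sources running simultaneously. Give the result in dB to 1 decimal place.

Source at 13 m: Lp = 107.6 − 10·log₁₀(4π·13²) = 107.6 − 10·log₁₀(2123.717) = 74.3 dB.
Σ 10^(Lᵢ/10) = 1.435e+09.
Combined level = 10 log₁₀(1.435e+09) = 91.6 dB.

91.6 dB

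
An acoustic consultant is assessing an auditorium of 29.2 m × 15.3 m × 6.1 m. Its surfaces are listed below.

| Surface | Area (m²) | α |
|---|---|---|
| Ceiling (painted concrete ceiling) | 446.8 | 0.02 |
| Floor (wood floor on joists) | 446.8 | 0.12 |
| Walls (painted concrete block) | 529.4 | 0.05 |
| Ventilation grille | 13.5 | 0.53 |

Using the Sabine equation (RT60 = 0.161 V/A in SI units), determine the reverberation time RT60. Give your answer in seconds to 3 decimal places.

Equivalent absorption area: A = 446.8*0.02 + 446.8*0.12 + 529.4*0.05 + 13.5*0.53 = 96.177 m².
V = 29.2·15.3·6.1 = 2725.236 m³.
T = 0.161 V/A = 0.161·2725.236/96.177 = 4.562 s.

4.562 s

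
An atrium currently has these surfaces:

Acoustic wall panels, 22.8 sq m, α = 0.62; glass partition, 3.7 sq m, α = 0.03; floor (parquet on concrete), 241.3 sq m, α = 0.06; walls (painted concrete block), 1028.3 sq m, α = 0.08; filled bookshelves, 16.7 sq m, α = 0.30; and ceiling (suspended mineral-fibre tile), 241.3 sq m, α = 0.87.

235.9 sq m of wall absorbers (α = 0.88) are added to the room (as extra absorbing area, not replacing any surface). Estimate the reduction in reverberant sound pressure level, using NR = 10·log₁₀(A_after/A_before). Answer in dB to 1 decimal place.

2.1 dB

Summing Sᵢαᵢ: 14.136 + 0.111 + 14.478 + 82.264 + 5.010 + 209.931 → A_before = 325.930 sabins.
Treatment contributes 235.9·0.88 = 207.592 sabins.
A_after = 325.930 + 207.592 = 533.522 sabins.
Reduction = 10 log₁₀(A_after/A_before) = 10 log₁₀(1.6369) = 2.1 dB.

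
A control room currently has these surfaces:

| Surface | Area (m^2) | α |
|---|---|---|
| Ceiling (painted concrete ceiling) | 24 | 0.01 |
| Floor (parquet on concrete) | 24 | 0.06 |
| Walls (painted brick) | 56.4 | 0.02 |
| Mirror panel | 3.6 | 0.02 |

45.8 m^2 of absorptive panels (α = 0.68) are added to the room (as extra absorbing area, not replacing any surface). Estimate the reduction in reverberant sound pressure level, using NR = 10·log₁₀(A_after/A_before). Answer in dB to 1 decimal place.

10.7 dB

Equivalent absorption area: A_before = 24*0.01 + 24*0.06 + 56.4*0.02 + 3.6*0.02 = 2.880 m^2.
Added absorption = 45.8 × 0.68 = 31.144 sabins.
A_after = 2.880 + 31.144 = 34.024 sabins.
Reduction = 10 log₁₀(A_after/A_before) = 10 log₁₀(11.8139) = 10.7 dB.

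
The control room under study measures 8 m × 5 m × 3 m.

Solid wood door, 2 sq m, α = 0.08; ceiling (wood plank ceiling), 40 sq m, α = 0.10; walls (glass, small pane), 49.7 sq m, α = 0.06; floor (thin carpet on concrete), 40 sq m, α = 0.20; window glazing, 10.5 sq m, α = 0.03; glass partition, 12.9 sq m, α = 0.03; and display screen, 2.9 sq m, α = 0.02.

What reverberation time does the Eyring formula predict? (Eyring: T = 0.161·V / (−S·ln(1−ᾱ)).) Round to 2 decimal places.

Total surface area S = 2 + 40 + 49.7 + 40 + 10.5 + 12.9 + 2.9 = 158.0 sq m.
Σ(Sᵢαᵢ) = 2·0.08 + 40·0.10 + 49.7·0.06 + 40·0.20 + 10.5·0.03 + 12.9·0.03 + 2.9·0.02 = 15.902.
ᾱ = 15.902 / 158.0 = 0.1006.
Eyring denominator: −S ln(1−ᾱ) = 16.752.
V = 8 × 5 × 3 = 120 m³.
RT60 = 0.161 × 120 / 16.752 = 1.15 s.

1.15 s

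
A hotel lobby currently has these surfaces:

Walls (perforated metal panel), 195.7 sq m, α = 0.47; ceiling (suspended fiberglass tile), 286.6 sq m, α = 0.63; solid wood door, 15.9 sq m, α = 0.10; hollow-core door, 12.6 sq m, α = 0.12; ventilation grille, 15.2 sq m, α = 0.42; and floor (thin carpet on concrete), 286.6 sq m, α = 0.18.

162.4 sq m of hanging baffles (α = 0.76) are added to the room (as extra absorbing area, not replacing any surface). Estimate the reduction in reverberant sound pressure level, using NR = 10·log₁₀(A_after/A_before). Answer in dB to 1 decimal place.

Equivalent absorption area: A_before = 195.7×0.47 + 286.6×0.63 + 15.9×0.10 + 12.6×0.12 + 15.2×0.42 + 286.6×0.18 = 333.611 sq m.
Treatment contributes 162.4·0.76 = 123.424 sabins.
A_after = 333.611 + 123.424 = 457.035 sabins.
NR = 10·log₁₀(457.035/333.611) = 1.4 dB.

1.4 dB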